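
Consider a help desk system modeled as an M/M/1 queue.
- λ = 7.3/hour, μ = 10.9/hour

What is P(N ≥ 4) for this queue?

ρ = λ/μ = 7.3/10.9 = 0.6697
P(N ≥ n) = ρⁿ
P(N ≥ 4) = 0.6697^4
P(N ≥ 4) = 0.2012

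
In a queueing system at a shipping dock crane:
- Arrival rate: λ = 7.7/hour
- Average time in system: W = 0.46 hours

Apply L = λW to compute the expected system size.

Little's Law: L = λW
L = 7.7 × 0.46 = 3.5420 containers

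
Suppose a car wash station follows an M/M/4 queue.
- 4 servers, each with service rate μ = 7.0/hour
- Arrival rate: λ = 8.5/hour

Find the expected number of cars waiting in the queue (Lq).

Traffic intensity: ρ = λ/(cμ) = 8.5/(4×7.0) = 0.3036
Since ρ = 0.3036 < 1, system is stable.
Offered load a = λ/μ = cρ = 8.5/7.0 = 1.2143
P₀ = [ Σₙ₌₀^3 aⁿ/n! + a^4/(4!(1-ρ)) ]⁻¹
Σ = a^0/0! + a^1/1! + a^2/2! + a^3/3! = 1.0000 + 1.2143 + 0.7372 + 0.2984 = 3.2499
a^4/(4!(1-ρ)) = 2.1741/(24 × 0.6964) = 0.1301
P₀ = 1/(3.2499 + 0.1301) = 0.2959
Lq = P₀·a^4·ρ / (4!(1-ρ)²) = 0.295857 × 2.17412 × 0.303571 / (24 × 0.485013) = 0.01677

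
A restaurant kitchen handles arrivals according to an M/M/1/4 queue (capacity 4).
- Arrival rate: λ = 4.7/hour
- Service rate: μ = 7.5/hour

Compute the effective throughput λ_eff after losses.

ρ = λ/μ = 4.7/7.5 = 0.626667
P₀ = (1-ρ)/(1-ρ^(K+1)) = (1-0.626667)/(1-0.626667^5) = 0.37333/0.90335 = 0.4133
P_K = P₀×ρ^K = 0.413274 × 0.626667^4 = 0.413274 × 0.154222 = 0.06374
λ_eff = λ(1-P_K) = 4.7 × (1 - 0.06374) = 4.7 × 0.93626 = 4.4004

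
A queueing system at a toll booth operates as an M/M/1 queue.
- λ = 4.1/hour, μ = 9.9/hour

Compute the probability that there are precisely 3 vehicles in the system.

ρ = λ/μ = 4.1/9.9 = 0.41414
P(n) = (1-ρ)ρⁿ
P(3) = (1-0.41414) × 0.41414^3
P(3) = 0.58586 × 0.071030
P(3) = 0.04161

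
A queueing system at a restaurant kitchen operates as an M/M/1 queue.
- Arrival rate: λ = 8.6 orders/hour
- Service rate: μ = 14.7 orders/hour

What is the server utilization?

Server utilization: ρ = λ/μ
ρ = 8.6/14.7 = 0.5850
The server is busy 58.50% of the time.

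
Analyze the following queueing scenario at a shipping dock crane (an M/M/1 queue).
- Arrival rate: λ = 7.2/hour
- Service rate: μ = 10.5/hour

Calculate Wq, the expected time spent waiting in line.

First, compute utilization: ρ = λ/μ = 7.2/10.5 = 0.6857
For M/M/1: Wq = λ/(μ(μ-λ))
Wq = 7.2/(10.5 × (10.5-7.2))
Wq = 7.2/(10.5 × 3.30)
Wq = 0.2078 hours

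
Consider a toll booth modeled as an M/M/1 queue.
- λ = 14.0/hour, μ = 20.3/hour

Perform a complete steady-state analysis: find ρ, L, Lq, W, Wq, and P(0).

Step 1: ρ = λ/μ = 14.0/20.3 = 0.6897
Step 2: L = λ/(μ-λ) = 14.0/6.30 = 2.2222
Step 3: Lq = λ²/(μ(μ-λ)) = 196.00/(20.3×6.30) = 1.5326
Step 4: W = 1/(μ-λ) = 1/6.30 = 0.15873
Step 5: Wq = λ/(μ(μ-λ)) = 14.0/(20.3×6.30) = 0.1095
Step 6: P(0) = 1-ρ = 0.3103
Verify: L = λW = 14.0×0.15873 = 2.2222 ✔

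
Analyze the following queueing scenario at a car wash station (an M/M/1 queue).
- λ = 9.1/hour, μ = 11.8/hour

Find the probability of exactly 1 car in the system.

ρ = λ/μ = 9.1/11.8 = 0.7712
P(n) = (1-ρ)ρⁿ
P(1) = (1-0.7712) × 0.7712^1
P(1) = 0.2288 × 0.7712
P(1) = 0.1765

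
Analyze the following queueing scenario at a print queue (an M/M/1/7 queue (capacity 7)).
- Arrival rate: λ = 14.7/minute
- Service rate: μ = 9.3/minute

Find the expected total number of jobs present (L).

ρ = λ/μ = 14.7/9.3 = 1.58065
P₀ = (1-ρ)/(1-ρ^(K+1)) = (1-1.58065)/(1-1.58065^8) = -0.58065/-37.9660 = 0.01529
P_K = P₀×ρ^K = 0.015294 × 1.58065^7 = 0.015294 × 24.6519 = 0.3770
L = ρ[1 - (K+1)ρ^K + Kρ^(K+1)] / [(1-ρ)(1-ρ^(K+1))]
L = 1.58065 × (1 - 8×24.6519 + 7×38.9660) / ((1 - 1.58065) × (1 - 38.9660)) = 5.4885 jobs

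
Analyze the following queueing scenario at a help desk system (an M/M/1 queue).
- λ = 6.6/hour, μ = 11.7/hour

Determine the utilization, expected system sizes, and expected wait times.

Step 1: ρ = λ/μ = 6.6/11.7 = 0.5641
Step 2: L = λ/(μ-λ) = 6.6/5.10 = 1.2941
Step 3: Lq = λ²/(μ(μ-λ)) = 43.56/(11.7×5.10) = 0.7300
Step 4: W = 1/(μ-λ) = 1/5.10 = 0.19608
Step 5: Wq = λ/(μ(μ-λ)) = 6.6/(11.7×5.10) = 0.1106
Step 6: P(0) = 1-ρ = 0.4359
Verify: L = λW = 6.6×0.19608 = 1.2941 ✔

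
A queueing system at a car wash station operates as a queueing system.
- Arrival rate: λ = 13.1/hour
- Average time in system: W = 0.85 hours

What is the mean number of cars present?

Little's Law: L = λW
L = 13.1 × 0.85 = 11.1350 cars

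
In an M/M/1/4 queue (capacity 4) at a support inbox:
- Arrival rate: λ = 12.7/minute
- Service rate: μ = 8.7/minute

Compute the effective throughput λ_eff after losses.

ρ = λ/μ = 12.7/8.7 = 1.45977
P₀ = (1-ρ)/(1-ρ^(K+1)) = (1-1.45977)/(1-1.45977^5) = -0.45977/-5.6286 = 0.08168
P_K = P₀×ρ^K = 0.08168 × 1.45977^4 = 0.08168 × 4.5409 = 0.3709
λ_eff = λ(1-P_K) = 12.7 × (1 - 0.37092) = 12.7 × 0.62908 = 7.9893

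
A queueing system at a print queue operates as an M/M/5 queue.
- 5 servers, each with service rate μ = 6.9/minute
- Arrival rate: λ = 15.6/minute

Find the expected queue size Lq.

Traffic intensity: ρ = λ/(cμ) = 15.6/(5×6.9) = 0.4522
Since ρ = 0.4522 < 1, system is stable.
Offered load a = λ/μ = cρ = 15.6/6.9 = 2.2609
P₀ = [ Σₙ₌₀^4 aⁿ/n! + a^5/(5!(1-ρ)) ]⁻¹
Σ = a^0/0! + a^1/1! + a^2/2! + a^3/3! + a^4/4! = 1.00000 + 2.26087 + 2.55577 + 1.92608 + 1.08866 = 8.8314
a^5/(5!(1-ρ)) = 59.0714/(120 × 0.5478) = 0.8986
P₀ = 1/(8.8314 + 0.8986) = 0.1028
Lq = P₀·a^5·ρ / (5!(1-ρ)²) = 0.10278 × 59.0714 × 0.45217 / (120 × 0.30011) = 0.07623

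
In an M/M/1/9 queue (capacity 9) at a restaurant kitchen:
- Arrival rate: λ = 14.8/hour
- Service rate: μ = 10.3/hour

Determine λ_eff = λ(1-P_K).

ρ = λ/μ = 14.8/10.3 = 1.43689
P₀ = (1-ρ)/(1-ρ^(K+1)) = (1-1.43689)/(1-1.43689^10) = -0.4369/-36.5176 = 0.01196
P_K = P₀×ρ^K = 0.011964 × 1.43689^9 = 0.011964 × 26.1103 = 0.3124
λ_eff = λ(1-P_K) = 14.8 × (1 - 0.31238) = 14.8 × 0.68762 = 10.1768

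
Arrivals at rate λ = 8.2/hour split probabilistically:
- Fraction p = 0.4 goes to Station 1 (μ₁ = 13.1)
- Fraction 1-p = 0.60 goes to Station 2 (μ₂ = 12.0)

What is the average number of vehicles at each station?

Effective rates: λ₁ = 8.2×0.4 = 3.28, λ₂ = 8.2×0.60 = 4.92
Station 1: ρ₁ = 3.28/13.1 = 0.2504, L₁ = ρ₁/(1-ρ₁) = 0.2504/(1-0.2504) = 0.3340
Station 2: ρ₂ = 4.92/12.0 = 0.4100, L₂ = ρ₂/(1-ρ₂) = 0.4100/(1-0.4100) = 0.6949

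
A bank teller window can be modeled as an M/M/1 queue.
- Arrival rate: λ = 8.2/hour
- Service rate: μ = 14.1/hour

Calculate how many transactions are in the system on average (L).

ρ = λ/μ = 8.2/14.1 = 0.5816
For M/M/1: L = λ/(μ-λ)
L = 8.2/(14.1-8.2) = 8.2/5.90
L = 1.3898 transactions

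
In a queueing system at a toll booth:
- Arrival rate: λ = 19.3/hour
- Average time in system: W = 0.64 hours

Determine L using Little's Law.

Little's Law: L = λW
L = 19.3 × 0.64 = 12.3520 vehicles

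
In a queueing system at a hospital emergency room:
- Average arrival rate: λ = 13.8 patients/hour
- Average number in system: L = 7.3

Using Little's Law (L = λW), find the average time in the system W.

Little's Law: L = λW, so W = L/λ
W = 7.3/13.8 = 0.5290 hours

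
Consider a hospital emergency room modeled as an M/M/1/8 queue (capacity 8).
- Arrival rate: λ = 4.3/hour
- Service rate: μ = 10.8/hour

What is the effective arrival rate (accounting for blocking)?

ρ = λ/μ = 4.3/10.8 = 0.39815
P₀ = (1-ρ)/(1-ρ^(K+1)) = (1-0.39815)/(1-0.39815^9) = 0.6018/0.9997 = 0.6020
P_K = P₀×ρ^K = 0.6020 × 0.39815^8 = 0.6020 × 0.0006315 = 0.0003802
λ_eff = λ(1-P_K) = 4.3 × (1 - 0.0003802) = 4.3 × 0.99962 = 4.2984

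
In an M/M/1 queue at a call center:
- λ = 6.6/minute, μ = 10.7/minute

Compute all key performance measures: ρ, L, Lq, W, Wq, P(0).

Step 1: ρ = λ/μ = 6.6/10.7 = 0.6168
Step 2: L = λ/(μ-λ) = 6.6/4.10 = 1.6098
Step 3: Lq = λ²/(μ(μ-λ)) = 43.56/(10.7×4.10) = 0.9929
Step 4: W = 1/(μ-λ) = 1/4.10 = 0.243902
Step 5: Wq = λ/(μ(μ-λ)) = 6.6/(10.7×4.10) = 0.1504
Step 6: P(0) = 1-ρ = 0.3832
Verify: L = λW = 6.6×0.243902 = 1.6098 ✔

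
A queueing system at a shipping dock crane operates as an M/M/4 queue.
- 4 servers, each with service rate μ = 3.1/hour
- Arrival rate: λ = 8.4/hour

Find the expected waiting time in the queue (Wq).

Traffic intensity: ρ = λ/(cμ) = 8.4/(4×3.1) = 0.6774
Since ρ = 0.6774 < 1, system is stable.
Offered load a = λ/μ = cρ = 8.4/3.1 = 2.7097
P₀ = [ Σₙ₌₀^3 aⁿ/n! + a^4/(4!(1-ρ)) ]⁻¹
Σ = a^0/0! + a^1/1! + a^2/2! + a^3/3! = 1.0000 + 2.7097 + 3.6712 + 3.3159 = 10.6968
a^4/(4!(1-ρ)) = 53.9101/(24 × 0.32258) = 6.9634
P₀ = 1/(10.6968 + 6.9634) = 0.05662
Lq = P₀·a^4·ρ / (4!(1-ρ)²) = 0.056625 × 53.9101 × 0.67742 / (24 × 0.10406) = 0.8280
Wq = Lq/λ = 0.8280/8.4 = 0.09857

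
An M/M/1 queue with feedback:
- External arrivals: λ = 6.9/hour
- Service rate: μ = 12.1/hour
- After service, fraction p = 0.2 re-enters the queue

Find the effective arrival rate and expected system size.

Effective arrival rate: λ_eff = λ/(1-p) = 6.9/(1-0.2) = 6.9/0.80 = 8.6250
ρ = λ_eff/μ = 8.6250/12.1 = 0.71281
L = ρ/(1-ρ) = 0.71281/(1-0.71281) = 2.4820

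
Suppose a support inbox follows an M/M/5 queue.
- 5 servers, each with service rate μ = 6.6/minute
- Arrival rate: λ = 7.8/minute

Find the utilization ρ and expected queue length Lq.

Traffic intensity: ρ = λ/(cμ) = 7.8/(5×6.6) = 0.2364
Since ρ = 0.2364 < 1, system is stable.
Offered load a = λ/μ = cρ = 7.8/6.6 = 1.1818
P₀ = [ Σₙ₌₀^4 aⁿ/n! + a^5/(5!(1-ρ)) ]⁻¹
Σ = a^0/0! + a^1/1! + a^2/2! + a^3/3! + a^4/4! = 1.00000 + 1.18182 + 0.698347 + 0.275106 + 0.0812814 = 3.2366
a^5/(5!(1-ρ)) = 2.3054/(120 × 0.7636) = 0.02516
P₀ = 1/(3.2366 + 0.02516) = 0.3066
Lq = P₀·a^5·ρ / (5!(1-ρ)²) = 0.30659 × 2.3054 × 0.23636 / (120 × 0.58314) = 0.002387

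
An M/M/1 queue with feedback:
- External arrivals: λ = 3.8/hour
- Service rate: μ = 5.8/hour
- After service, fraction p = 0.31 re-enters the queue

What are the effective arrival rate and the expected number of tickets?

Effective arrival rate: λ_eff = λ/(1-p) = 3.8/(1-0.31) = 3.8/0.69 = 5.507246
ρ = λ_eff/μ = 5.507246/5.8 = 0.9495252
L = ρ/(1-ρ) = 0.9495252/(1-0.9495252) = 18.8119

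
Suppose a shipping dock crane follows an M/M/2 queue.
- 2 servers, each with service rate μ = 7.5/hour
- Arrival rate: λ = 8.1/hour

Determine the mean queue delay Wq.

Traffic intensity: ρ = λ/(cμ) = 8.1/(2×7.5) = 0.5400
Since ρ = 0.5400 < 1, system is stable.
Offered load a = λ/μ = cρ = 8.1/7.5 = 1.0800
P₀ = [ Σₙ₌₀^1 aⁿ/n! + a^2/(2!(1-ρ)) ]⁻¹
Σ = a^0/0! + a^1/1! = 1.0000 + 1.0800 = 2.0800
a^2/(2!(1-ρ)) = 1.1664/(2 × 0.4600) = 1.2678
P₀ = 1/(2.0800 + 1.2678) = 0.2987
Lq = P₀·a^2·ρ / (2!(1-ρ)²) = 0.2987 × 1.1664 × 0.5400 / (2 × 0.2116) = 0.4446
Wq = Lq/λ = 0.44456/8.1 = 0.05488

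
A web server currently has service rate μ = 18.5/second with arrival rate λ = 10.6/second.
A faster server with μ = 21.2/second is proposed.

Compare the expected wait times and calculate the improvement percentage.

System 1: ρ₁ = 10.6/18.5 = 0.5730, W₁ = 1/(18.5-10.6) = 0.12658
System 2: ρ₂ = 10.6/21.2 = 0.5000, W₂ = 1/(21.2-10.6) = 0.094340
Improvement: (W₁-W₂)/W₁ = (0.12658-0.094340)/0.12658 = 25.47%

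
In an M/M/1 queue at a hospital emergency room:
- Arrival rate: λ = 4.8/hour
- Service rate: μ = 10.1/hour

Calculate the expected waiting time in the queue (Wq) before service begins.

First, compute utilization: ρ = λ/μ = 4.8/10.1 = 0.4752
For M/M/1: Wq = λ/(μ(μ-λ))
Wq = 4.8/(10.1 × (10.1-4.8))
Wq = 4.8/(10.1 × 5.30)
Wq = 0.08967 hours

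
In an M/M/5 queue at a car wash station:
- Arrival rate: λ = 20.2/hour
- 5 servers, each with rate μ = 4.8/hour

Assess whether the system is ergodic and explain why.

Stability requires ρ = λ/(cμ) < 1
ρ = 20.2/(5 × 4.8) = 20.2/24.00 = 0.8417
Since 0.8417 < 1, the system is STABLE.
The servers are busy 84.17% of the time.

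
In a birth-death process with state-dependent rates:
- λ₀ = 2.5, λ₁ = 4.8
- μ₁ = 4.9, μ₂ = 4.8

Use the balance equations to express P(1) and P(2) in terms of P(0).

Balance equations:
State 0: λ₀P₀ = μ₁P₁ → P₁ = (λ₀/μ₁)P₀ = (2.5/4.9)P₀ = 0.5102P₀
State 1: P₂ = (λ₀λ₁)/(μ₁μ₂)P₀ = (2.5×4.8)/(4.9×4.8)P₀ = 0.5102P₀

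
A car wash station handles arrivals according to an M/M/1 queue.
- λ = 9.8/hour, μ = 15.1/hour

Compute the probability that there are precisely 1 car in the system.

ρ = λ/μ = 9.8/15.1 = 0.6490
P(n) = (1-ρ)ρⁿ
P(1) = (1-0.6490) × 0.6490^1
P(1) = 0.3510 × 0.6490
P(1) = 0.2278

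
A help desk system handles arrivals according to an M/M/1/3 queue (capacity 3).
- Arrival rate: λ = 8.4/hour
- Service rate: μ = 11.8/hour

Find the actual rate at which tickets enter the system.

ρ = λ/μ = 8.4/11.8 = 0.7119
P₀ = (1-ρ)/(1-ρ^(K+1)) = (1-0.7119)/(1-0.7119^4) = 0.28810/0.74315 = 0.3877
P_K = P₀×ρ^K = 0.3877 × 0.7119^3 = 0.3877 × 0.3608 = 0.1399
λ_eff = λ(1-P_K) = 8.4 × (1 - 0.13986) = 8.4 × 0.86014 = 7.2252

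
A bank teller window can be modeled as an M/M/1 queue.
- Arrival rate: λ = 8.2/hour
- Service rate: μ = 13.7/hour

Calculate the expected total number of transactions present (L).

ρ = λ/μ = 8.2/13.7 = 0.5985
For M/M/1: L = λ/(μ-λ)
L = 8.2/(13.7-8.2) = 8.2/5.50
L = 1.4909 transactions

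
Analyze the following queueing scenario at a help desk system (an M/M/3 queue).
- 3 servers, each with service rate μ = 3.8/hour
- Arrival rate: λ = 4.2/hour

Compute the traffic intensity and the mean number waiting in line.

Traffic intensity: ρ = λ/(cμ) = 4.2/(3×3.8) = 0.3684
Since ρ = 0.3684 < 1, system is stable.
Offered load a = λ/μ = cρ = 4.2/3.8 = 1.1053
P₀ = [ Σₙ₌₀^2 aⁿ/n! + a^3/(3!(1-ρ)) ]⁻¹
Σ = a^0/0! + a^1/1! + a^2/2! = 1.0000 + 1.1053 + 0.6108 = 2.7161
a^3/(3!(1-ρ)) = 1.3502/(6 × 0.6316) = 0.3563
P₀ = 1/(2.7161 + 0.3563) = 0.3255
Lq = P₀·a^3·ρ / (3!(1-ρ)²) = 0.3255 × 1.3502 × 0.3684 / (6 × 0.3989) = 0.06765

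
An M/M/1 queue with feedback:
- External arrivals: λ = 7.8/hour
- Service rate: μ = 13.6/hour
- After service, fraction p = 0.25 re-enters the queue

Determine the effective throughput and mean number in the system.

Effective arrival rate: λ_eff = λ/(1-p) = 7.8/(1-0.25) = 7.8/0.75 = 10.4000
ρ = λ_eff/μ = 10.4000/13.6 = 0.764706
L = ρ/(1-ρ) = 0.764706/(1-0.764706) = 3.2500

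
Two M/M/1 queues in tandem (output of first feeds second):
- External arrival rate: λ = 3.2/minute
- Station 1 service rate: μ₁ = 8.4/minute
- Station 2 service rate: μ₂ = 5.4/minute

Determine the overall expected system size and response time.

By Jackson's theorem, each station behaves as independent M/M/1.
Station 1: ρ₁ = 3.2/8.4 = 0.3810, L₁ = ρ₁/(1-ρ₁) = λ/(μ₁-λ) = 3.2/5.20 = 0.6153846
Station 2: ρ₂ = 3.2/5.4 = 0.5926, L₂ = ρ₂/(1-ρ₂) = λ/(μ₂-λ) = 3.2/2.20 = 1.454545
Total: L = L₁ + L₂ = 0.6153846 + 1.454545 = 2.06993
W = L/λ = 2.06993/3.2 = 0.6469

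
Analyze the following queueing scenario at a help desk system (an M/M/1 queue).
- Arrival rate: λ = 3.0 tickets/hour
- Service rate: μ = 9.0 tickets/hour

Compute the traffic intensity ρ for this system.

Server utilization: ρ = λ/μ
ρ = 3.0/9.0 = 0.3333
The server is busy 33.33% of the time.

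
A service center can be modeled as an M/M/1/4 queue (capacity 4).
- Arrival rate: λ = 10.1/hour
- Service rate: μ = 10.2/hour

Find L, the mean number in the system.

ρ = λ/μ = 10.1/10.2 = 0.9902
P₀ = (1-ρ)/(1-ρ^(K+1)) = (1-0.9902)/(1-0.9902^5) = 0.009800/0.04805 = 0.2040
P_K = P₀×ρ^K = 0.2040 × 0.9902^4 = 0.2040 × 0.9614 = 0.1961
L = ρ[1 - (K+1)ρ^K + Kρ^(K+1)] / [(1-ρ)(1-ρ^(K+1))]
L = 0.9902 × (1 - 5×0.96137248 + 4×0.95195103) / ((1 - 0.9902) × (1 - 0.95195103)) = 1.9803 customers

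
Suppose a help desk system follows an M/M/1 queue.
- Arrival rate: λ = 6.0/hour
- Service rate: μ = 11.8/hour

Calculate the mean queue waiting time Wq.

First, compute utilization: ρ = λ/μ = 6.0/11.8 = 0.5085
For M/M/1: Wq = λ/(μ(μ-λ))
Wq = 6.0/(11.8 × (11.8-6.0))
Wq = 6.0/(11.8 × 5.80)
Wq = 0.08767 hours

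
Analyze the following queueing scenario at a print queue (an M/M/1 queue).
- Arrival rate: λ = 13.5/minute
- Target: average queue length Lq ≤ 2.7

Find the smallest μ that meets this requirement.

For M/M/1: Lq = λ²/(μ(μ-λ))
Need Lq ≤ 2.7, i.e. μ(μ-λ) ≥ λ²/2.7
μ² - 13.5μ - 182.25/2.7 ≥ 0  →  μ² - 13.5μ - 67.5000 ≥ 0
Quadratic formula (positive root): μ = [λ + √(λ² + 4×67.5000)]/2
Discriminant: 182.25 + 4×67.5000 = 452.2500, √452.2500 = 21.2662
μ ≥ (13.5 + 21.2662)/2 = 17.3831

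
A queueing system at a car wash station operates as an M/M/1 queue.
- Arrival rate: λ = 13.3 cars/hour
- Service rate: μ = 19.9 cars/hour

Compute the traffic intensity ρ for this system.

Server utilization: ρ = λ/μ
ρ = 13.3/19.9 = 0.6683
The server is busy 66.83% of the time.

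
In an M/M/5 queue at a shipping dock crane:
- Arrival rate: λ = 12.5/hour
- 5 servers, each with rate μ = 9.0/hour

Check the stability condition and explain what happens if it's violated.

Stability requires ρ = λ/(cμ) < 1
ρ = 12.5/(5 × 9.0) = 12.5/45.00 = 0.2778
Since 0.2778 < 1, the system is STABLE.
The servers are busy 27.78% of the time.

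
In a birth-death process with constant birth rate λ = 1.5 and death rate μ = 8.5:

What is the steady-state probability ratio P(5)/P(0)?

For constant rates: P(n)/P(0) = (λ/μ)^n
P(5)/P(0) = (1.5/8.5)^5 = 0.17647^5 = 0.0001711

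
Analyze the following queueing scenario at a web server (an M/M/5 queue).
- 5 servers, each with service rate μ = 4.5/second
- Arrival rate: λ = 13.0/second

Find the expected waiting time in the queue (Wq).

Traffic intensity: ρ = λ/(cμ) = 13.0/(5×4.5) = 0.5778
Since ρ = 0.5778 < 1, system is stable.
Offered load a = λ/μ = cρ = 13.0/4.5 = 2.8889
P₀ = [ Σₙ₌₀^4 aⁿ/n! + a^5/(5!(1-ρ)) ]⁻¹
Σ = a^0/0! + a^1/1! + a^2/2! + a^3/3! + a^4/4! = 1.0000 + 2.8889 + 4.1728 + 4.0183 + 2.9021 = 14.9821
a^5/(5!(1-ρ)) = 201.2121/(120 × 0.42222) = 3.9713
P₀ = 1/(14.9821 + 3.9713) = 0.05276
Lq = P₀·a^5·ρ / (5!(1-ρ)²) = 0.05276 × 201.2121 × 0.5778 / (120 × 0.1783) = 0.2867
Wq = Lq/λ = 0.28672/13.0 = 0.02206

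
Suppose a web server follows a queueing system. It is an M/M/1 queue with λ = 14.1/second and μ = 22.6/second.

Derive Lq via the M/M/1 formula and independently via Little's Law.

Method 1 (direct): Lq = λ²/(μ(μ-λ)) = 198.81/(22.6 × 8.50) = 1.0349

Method 2 (Little's Law):
W = 1/(μ-λ) = 1/8.50 = 0.11765
Wq = W - 1/μ = 0.11765 - 0.044248 = 0.07340
Lq = λWq = 14.1 × 0.07340 = 1.0349 ✔ (matches Method 1)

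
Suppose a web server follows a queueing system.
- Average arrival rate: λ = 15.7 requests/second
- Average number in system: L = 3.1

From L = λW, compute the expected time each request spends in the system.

Little's Law: L = λW, so W = L/λ
W = 3.1/15.7 = 0.1975 seconds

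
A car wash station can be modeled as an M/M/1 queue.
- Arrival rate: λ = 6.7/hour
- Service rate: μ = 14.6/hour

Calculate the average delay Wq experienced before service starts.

First, compute utilization: ρ = λ/μ = 6.7/14.6 = 0.4589
For M/M/1: Wq = λ/(μ(μ-λ))
Wq = 6.7/(14.6 × (14.6-6.7))
Wq = 6.7/(14.6 × 7.90)
Wq = 0.05809 hours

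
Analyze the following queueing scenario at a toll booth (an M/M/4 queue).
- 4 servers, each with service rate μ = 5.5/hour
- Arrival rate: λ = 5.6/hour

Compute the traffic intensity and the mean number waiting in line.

Traffic intensity: ρ = λ/(cμ) = 5.6/(4×5.5) = 0.2545
Since ρ = 0.2545 < 1, system is stable.
Offered load a = λ/μ = cρ = 5.6/5.5 = 1.0182
P₀ = [ Σₙ₌₀^3 aⁿ/n! + a^4/(4!(1-ρ)) ]⁻¹
Σ = a^0/0! + a^1/1! + a^2/2! + a^3/3! = 1.0000 + 1.0182 + 0.51835 + 0.17592 = 2.7125
a^4/(4!(1-ρ)) = 1.0747/(24 × 0.7455) = 0.06007
P₀ = 1/(2.7125 + 0.06007) = 0.3607
Lq = P₀·a^4·ρ / (4!(1-ρ)²) = 0.36068 × 1.0747 × 0.25455 / (24 × 0.55570) = 0.007398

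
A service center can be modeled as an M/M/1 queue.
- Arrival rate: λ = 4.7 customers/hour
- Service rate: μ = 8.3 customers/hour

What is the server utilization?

Server utilization: ρ = λ/μ
ρ = 4.7/8.3 = 0.5663
The server is busy 56.63% of the time.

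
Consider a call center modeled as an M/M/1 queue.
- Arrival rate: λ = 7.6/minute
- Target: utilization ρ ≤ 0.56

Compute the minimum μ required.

ρ = λ/μ, so μ = λ/ρ
μ ≥ 7.6/0.56 = 13.5714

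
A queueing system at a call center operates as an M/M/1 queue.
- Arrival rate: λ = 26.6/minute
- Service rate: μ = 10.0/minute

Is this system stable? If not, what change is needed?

Stability requires ρ = λ/(cμ) < 1
ρ = 26.6/(1 × 10.0) = 26.6/10.00 = 2.6600
Since 2.6600 ≥ 1, the system is UNSTABLE.
Queue grows without bound. Need μ > λ = 26.6.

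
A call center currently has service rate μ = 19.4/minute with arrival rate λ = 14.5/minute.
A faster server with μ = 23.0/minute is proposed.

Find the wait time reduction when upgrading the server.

System 1: ρ₁ = 14.5/19.4 = 0.7474, W₁ = 1/(19.4-14.5) = 0.20408
System 2: ρ₂ = 14.5/23.0 = 0.6304, W₂ = 1/(23.0-14.5) = 0.11765
Improvement: (W₁-W₂)/W₁ = (0.20408-0.11765)/0.20408 = 42.35%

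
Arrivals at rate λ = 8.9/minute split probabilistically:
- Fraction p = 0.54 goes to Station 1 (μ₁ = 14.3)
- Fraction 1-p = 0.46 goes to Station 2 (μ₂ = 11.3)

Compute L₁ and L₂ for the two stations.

Effective rates: λ₁ = 8.9×0.54 = 4.806, λ₂ = 8.9×0.46 = 4.094
Station 1: ρ₁ = 4.806/14.3 = 0.33608, L₁ = ρ₁/(1-ρ₁) = 0.33608/(1-0.33608) = 0.5062
Station 2: ρ₂ = 4.094/11.3 = 0.3623, L₂ = ρ₂/(1-ρ₂) = 0.3623/(1-0.3623) = 0.5681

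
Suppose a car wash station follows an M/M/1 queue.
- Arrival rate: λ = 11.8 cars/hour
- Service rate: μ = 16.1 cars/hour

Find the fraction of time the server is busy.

Server utilization: ρ = λ/μ
ρ = 11.8/16.1 = 0.7329
The server is busy 73.29% of the time.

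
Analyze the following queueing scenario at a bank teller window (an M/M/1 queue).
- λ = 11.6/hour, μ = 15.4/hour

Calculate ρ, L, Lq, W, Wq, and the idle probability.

Step 1: ρ = λ/μ = 11.6/15.4 = 0.7532
Step 2: L = λ/(μ-λ) = 11.6/3.80 = 3.0526
Step 3: Lq = λ²/(μ(μ-λ)) = 134.56/(15.4×3.80) = 2.2994
Step 4: W = 1/(μ-λ) = 1/3.80 = 0.263158
Step 5: Wq = λ/(μ(μ-λ)) = 11.6/(15.4×3.80) = 0.1982
Step 6: P(0) = 1-ρ = 0.2468
Verify: L = λW = 11.6×0.263158 = 3.0526 ✔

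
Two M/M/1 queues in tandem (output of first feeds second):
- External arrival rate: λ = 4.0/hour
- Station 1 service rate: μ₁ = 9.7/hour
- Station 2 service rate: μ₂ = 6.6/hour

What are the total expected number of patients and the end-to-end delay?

By Jackson's theorem, each station behaves as independent M/M/1.
Station 1: ρ₁ = 4.0/9.7 = 0.4124, L₁ = ρ₁/(1-ρ₁) = λ/(μ₁-λ) = 4.0/5.70 = 0.701754
Station 2: ρ₂ = 4.0/6.6 = 0.6061, L₂ = ρ₂/(1-ρ₂) = λ/(μ₂-λ) = 4.0/2.60 = 1.53846
Total: L = L₁ + L₂ = 0.701754 + 1.53846 = 2.2402
W = L/λ = 2.2402/4.0 = 0.5601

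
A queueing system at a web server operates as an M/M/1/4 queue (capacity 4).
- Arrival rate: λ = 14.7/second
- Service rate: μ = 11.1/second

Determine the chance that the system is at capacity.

ρ = λ/μ = 14.7/11.1 = 1.32432
P₀ = (1-ρ)/(1-ρ^(K+1)) = (1-1.32432)/(1-1.32432^5) = -0.3243/-3.0735 = 0.1055
P_K = P₀×ρ^K = 0.10552 × 1.32432^4 = 0.10552 × 3.0759 = 0.3246
Blocking probability = 32.46%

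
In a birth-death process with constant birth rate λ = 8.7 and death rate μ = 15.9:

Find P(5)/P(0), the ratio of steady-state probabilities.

For constant rates: P(n)/P(0) = (λ/μ)^n
P(5)/P(0) = (8.7/15.9)^5 = 0.54717^5 = 0.04905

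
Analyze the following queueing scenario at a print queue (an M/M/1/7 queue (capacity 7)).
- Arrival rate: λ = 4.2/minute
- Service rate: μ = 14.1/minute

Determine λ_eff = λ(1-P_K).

ρ = λ/μ = 4.2/14.1 = 0.29787
P₀ = (1-ρ)/(1-ρ^(K+1)) = (1-0.29787)/(1-0.29787^8) = 0.7021/0.9999 = 0.7022
P_K = P₀×ρ^K = 0.7022 × 0.29787^7 = 0.7022 × 0.0002081 = 0.0001461
λ_eff = λ(1-P_K) = 4.2 × (1 - 0.0001461) = 4.2 × 0.99985 = 4.1994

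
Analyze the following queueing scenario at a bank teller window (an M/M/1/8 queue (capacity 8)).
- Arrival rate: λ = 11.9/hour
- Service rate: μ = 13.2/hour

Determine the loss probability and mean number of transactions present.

ρ = λ/μ = 11.9/13.2 = 0.90152
P₀ = (1-ρ)/(1-ρ^(K+1)) = (1-0.90152)/(1-0.90152^9) = 0.09848/0.6067 = 0.1623
P_K = P₀×ρ^K = 0.16233 × 0.90152^8 = 0.16233 × 0.43632 = 0.07083
Blocking probability P_8 = 0.07083 (7.08%)
L = ρ[1 - (K+1)ρ^K + Kρ^(K+1)] / [(1-ρ)(1-ρ^(K+1))]
L = 0.90152 × (1 - 9×0.4363178 + 8×0.3933492) / ((1 - 0.90152) × (1 - 0.3933492)) = 3.3188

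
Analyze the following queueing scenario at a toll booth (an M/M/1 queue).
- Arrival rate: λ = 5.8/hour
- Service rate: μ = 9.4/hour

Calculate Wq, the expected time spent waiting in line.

First, compute utilization: ρ = λ/μ = 5.8/9.4 = 0.6170
For M/M/1: Wq = λ/(μ(μ-λ))
Wq = 5.8/(9.4 × (9.4-5.8))
Wq = 5.8/(9.4 × 3.60)
Wq = 0.1714 hours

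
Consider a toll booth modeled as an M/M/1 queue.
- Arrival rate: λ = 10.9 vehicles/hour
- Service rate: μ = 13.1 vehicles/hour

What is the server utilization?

Server utilization: ρ = λ/μ
ρ = 10.9/13.1 = 0.8321
The server is busy 83.21% of the time.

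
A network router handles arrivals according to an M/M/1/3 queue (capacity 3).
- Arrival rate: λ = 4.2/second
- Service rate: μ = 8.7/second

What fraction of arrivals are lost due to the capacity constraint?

ρ = λ/μ = 4.2/8.7 = 0.48276
P₀ = (1-ρ)/(1-ρ^(K+1)) = (1-0.48276)/(1-0.48276^4) = 0.5172/0.9457 = 0.5469
P_K = P₀×ρ^K = 0.54695 × 0.48276^3 = 0.54695 × 0.11251 = 0.06154
Blocking probability = 6.15%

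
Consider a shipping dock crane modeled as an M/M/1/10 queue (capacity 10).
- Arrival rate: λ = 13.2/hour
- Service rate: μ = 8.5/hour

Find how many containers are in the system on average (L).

ρ = λ/μ = 13.2/8.5 = 1.55294
P₀ = (1-ρ)/(1-ρ^(K+1)) = (1-1.55294)/(1-1.55294^11) = -0.55294/-125.6781 = 0.004400
P_K = P₀×ρ^K = 0.004400 × 1.55294^10 = 0.004400 × 81.5731 = 0.3589
L = ρ[1 - (K+1)ρ^K + Kρ^(K+1)] / [(1-ρ)(1-ρ^(K+1))]
L = 1.55294 × (1 - 11×81.5731 + 10×126.6781) / ((1 - 1.55294) × (1 - 126.6781)) = 8.2790 containers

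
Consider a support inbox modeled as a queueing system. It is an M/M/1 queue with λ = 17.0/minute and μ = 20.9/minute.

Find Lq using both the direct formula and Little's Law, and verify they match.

Method 1 (direct): Lq = λ²/(μ(μ-λ)) = 289.00/(20.9 × 3.90) = 3.5456

Method 2 (Little's Law):
W = 1/(μ-λ) = 1/3.90 = 0.25641
Wq = W - 1/μ = 0.25641 - 0.047847 = 0.208563
Lq = λWq = 17.0 × 0.208563 = 3.5456 ✔ (matches Method 1)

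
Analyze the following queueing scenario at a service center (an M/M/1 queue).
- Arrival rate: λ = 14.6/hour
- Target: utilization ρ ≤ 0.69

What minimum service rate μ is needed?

ρ = λ/μ, so μ = λ/ρ
μ ≥ 14.6/0.69 = 21.1594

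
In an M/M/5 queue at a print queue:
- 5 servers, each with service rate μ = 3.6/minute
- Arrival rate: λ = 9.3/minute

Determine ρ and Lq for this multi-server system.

Traffic intensity: ρ = λ/(cμ) = 9.3/(5×3.6) = 0.5167
Since ρ = 0.5167 < 1, system is stable.
Offered load a = λ/μ = cρ = 9.3/3.6 = 2.5833
P₀ = [ Σₙ₌₀^4 aⁿ/n! + a^5/(5!(1-ρ)) ]⁻¹
Σ = a^0/0! + a^1/1! + a^2/2! + a^3/3! + a^4/4! = 1.0000 + 2.5833 + 3.3368 + 2.8734 + 1.8557 = 11.6492
a^5/(5!(1-ρ)) = 115.0541/(120 × 0.48333) = 1.9837
P₀ = 1/(11.6492 + 1.9837) = 0.07335
Lq = P₀·a^5·ρ / (5!(1-ρ)²) = 0.073352 × 115.0541 × 0.51667 / (120 × 0.23361) = 0.1555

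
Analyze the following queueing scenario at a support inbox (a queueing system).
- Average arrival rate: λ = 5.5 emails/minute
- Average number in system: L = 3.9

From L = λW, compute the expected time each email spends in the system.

Little's Law: L = λW, so W = L/λ
W = 3.9/5.5 = 0.7091 minutes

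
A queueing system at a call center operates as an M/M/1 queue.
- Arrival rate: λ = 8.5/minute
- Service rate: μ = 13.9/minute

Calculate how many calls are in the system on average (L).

ρ = λ/μ = 8.5/13.9 = 0.6115
For M/M/1: L = λ/(μ-λ)
L = 8.5/(13.9-8.5) = 8.5/5.40
L = 1.5741 calls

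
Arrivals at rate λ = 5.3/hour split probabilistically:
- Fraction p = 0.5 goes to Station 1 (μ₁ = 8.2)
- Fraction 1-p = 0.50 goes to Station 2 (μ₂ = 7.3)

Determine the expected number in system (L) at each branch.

Effective rates: λ₁ = 5.3×0.5 = 2.65, λ₂ = 5.3×0.50 = 2.65
Station 1: ρ₁ = 2.65/8.2 = 0.3232, L₁ = ρ₁/(1-ρ₁) = 0.3232/(1-0.3232) = 0.4775
Station 2: ρ₂ = 2.65/7.3 = 0.3630, L₂ = ρ₂/(1-ρ₂) = 0.3630/(1-0.3630) = 0.5699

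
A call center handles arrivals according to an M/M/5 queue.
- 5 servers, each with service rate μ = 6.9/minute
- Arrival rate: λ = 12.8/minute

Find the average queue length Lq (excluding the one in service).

Traffic intensity: ρ = λ/(cμ) = 12.8/(5×6.9) = 0.3710
Since ρ = 0.3710 < 1, system is stable.
Offered load a = λ/μ = cρ = 12.8/6.9 = 1.8551
P₀ = [ Σₙ₌₀^4 aⁿ/n! + a^5/(5!(1-ρ)) ]⁻¹
Σ = a^0/0! + a^1/1! + a^2/2! + a^3/3! + a^4/4! = 1.0000 + 1.8551 + 1.7206 + 1.0640 + 0.4934 = 6.1331
a^5/(5!(1-ρ)) = 21.9687/(120 × 0.6290) = 0.2911
P₀ = 1/(6.1331 + 0.2911) = 0.1557
Lq = P₀·a^5·ρ / (5!(1-ρ)²) = 0.15566 × 21.9687 × 0.37101 / (120 × 0.39562) = 0.02672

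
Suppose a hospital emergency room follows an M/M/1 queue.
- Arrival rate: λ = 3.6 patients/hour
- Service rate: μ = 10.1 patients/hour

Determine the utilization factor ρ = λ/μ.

Server utilization: ρ = λ/μ
ρ = 3.6/10.1 = 0.3564
The server is busy 35.64% of the time.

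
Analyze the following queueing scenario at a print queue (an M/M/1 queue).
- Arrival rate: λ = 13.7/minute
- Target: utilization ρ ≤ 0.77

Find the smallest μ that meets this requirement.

ρ = λ/μ, so μ = λ/ρ
μ ≥ 13.7/0.77 = 17.7922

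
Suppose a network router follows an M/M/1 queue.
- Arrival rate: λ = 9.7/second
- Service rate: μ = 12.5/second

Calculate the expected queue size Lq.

ρ = λ/μ = 9.7/12.5 = 0.7760
For M/M/1: Lq = λ²/(μ(μ-λ))
Lq = 94.09/(12.5 × 2.80)
Lq = 2.6883 packets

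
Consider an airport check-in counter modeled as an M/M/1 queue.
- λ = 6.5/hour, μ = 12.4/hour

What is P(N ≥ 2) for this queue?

ρ = λ/μ = 6.5/12.4 = 0.5242
P(N ≥ n) = ρⁿ
P(N ≥ 2) = 0.5242^2
P(N ≥ 2) = 0.2748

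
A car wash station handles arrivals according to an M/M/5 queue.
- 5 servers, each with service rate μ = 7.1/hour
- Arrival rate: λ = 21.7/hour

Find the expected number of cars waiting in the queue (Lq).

Traffic intensity: ρ = λ/(cμ) = 21.7/(5×7.1) = 0.6113
Since ρ = 0.6113 < 1, system is stable.
Offered load a = λ/μ = cρ = 21.7/7.1 = 3.0563
P₀ = [ Σₙ₌₀^4 aⁿ/n! + a^5/(5!(1-ρ)) ]⁻¹
Σ = a^0/0! + a^1/1! + a^2/2! + a^3/3! + a^4/4! = 1.0000 + 3.0563 + 4.6706 + 4.7583 + 3.6358 = 17.1210
a^5/(5!(1-ρ)) = 266.6901/(120 × 0.38873) = 5.7171
P₀ = 1/(17.1210 + 5.7171) = 0.04379
Lq = P₀·a^5·ρ / (5!(1-ρ)²) = 0.043786 × 266.6901 × 0.61127 / (120 × 0.15111) = 0.3936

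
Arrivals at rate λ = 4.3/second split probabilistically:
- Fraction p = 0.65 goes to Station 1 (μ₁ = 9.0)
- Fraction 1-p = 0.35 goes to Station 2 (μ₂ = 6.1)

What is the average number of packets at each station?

Effective rates: λ₁ = 4.3×0.65 = 2.795, λ₂ = 4.3×0.35 = 1.505
Station 1: ρ₁ = 2.795/9.0 = 0.310556, L₁ = ρ₁/(1-ρ₁) = 0.310556/(1-0.310556) = 0.4504
Station 2: ρ₂ = 1.505/6.1 = 0.2467, L₂ = ρ₂/(1-ρ₂) = 0.2467/(1-0.2467) = 0.3275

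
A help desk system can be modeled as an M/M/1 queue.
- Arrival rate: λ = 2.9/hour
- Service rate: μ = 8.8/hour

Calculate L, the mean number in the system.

ρ = λ/μ = 2.9/8.8 = 0.3295
For M/M/1: L = λ/(μ-λ)
L = 2.9/(8.8-2.9) = 2.9/5.90
L = 0.4915 tickets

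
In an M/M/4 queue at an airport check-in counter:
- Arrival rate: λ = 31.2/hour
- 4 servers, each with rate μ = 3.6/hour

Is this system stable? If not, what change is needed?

Stability requires ρ = λ/(cμ) < 1
ρ = 31.2/(4 × 3.6) = 31.2/14.40 = 2.1667
Since 2.1667 ≥ 1, the system is UNSTABLE.
Need c > λ/μ = 31.2/3.6 = 8.67.
Minimum servers needed: c = 9.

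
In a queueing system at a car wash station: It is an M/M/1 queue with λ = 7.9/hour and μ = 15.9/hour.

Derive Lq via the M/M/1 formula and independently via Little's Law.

Method 1 (direct): Lq = λ²/(μ(μ-λ)) = 62.41/(15.9 × 8.00) = 0.4906

Method 2 (Little's Law):
W = 1/(μ-λ) = 1/8.00 = 0.12500
Wq = W - 1/μ = 0.12500 - 0.062893 = 0.062107
Lq = λWq = 7.9 × 0.062107 = 0.4906 ✔ (matches Method 1)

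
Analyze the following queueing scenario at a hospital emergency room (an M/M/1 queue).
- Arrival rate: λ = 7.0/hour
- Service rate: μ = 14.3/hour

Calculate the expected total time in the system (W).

First, compute utilization: ρ = λ/μ = 7.0/14.3 = 0.4895
For M/M/1: W = 1/(μ-λ)
W = 1/(14.3-7.0) = 1/7.30
W = 0.1370 hours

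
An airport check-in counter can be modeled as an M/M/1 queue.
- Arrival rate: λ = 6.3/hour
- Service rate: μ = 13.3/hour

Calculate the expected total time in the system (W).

First, compute utilization: ρ = λ/μ = 6.3/13.3 = 0.4737
For M/M/1: W = 1/(μ-λ)
W = 1/(13.3-6.3) = 1/7.00
W = 0.1429 hours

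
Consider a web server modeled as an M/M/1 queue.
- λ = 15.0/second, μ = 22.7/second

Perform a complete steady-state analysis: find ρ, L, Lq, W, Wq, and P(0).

Step 1: ρ = λ/μ = 15.0/22.7 = 0.6608
Step 2: L = λ/(μ-λ) = 15.0/7.70 = 1.9481
Step 3: Lq = λ²/(μ(μ-λ)) = 225.00/(22.7×7.70) = 1.2873
Step 4: W = 1/(μ-λ) = 1/7.70 = 0.12987
Step 5: Wq = λ/(μ(μ-λ)) = 15.0/(22.7×7.70) = 0.08582
Step 6: P(0) = 1-ρ = 0.3392
Verify: L = λW = 15.0×0.12987 = 1.9481 ✔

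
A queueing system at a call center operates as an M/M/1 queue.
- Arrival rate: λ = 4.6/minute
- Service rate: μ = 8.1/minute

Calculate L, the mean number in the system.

ρ = λ/μ = 4.6/8.1 = 0.5679
For M/M/1: L = λ/(μ-λ)
L = 4.6/(8.1-4.6) = 4.6/3.50
L = 1.3143 calls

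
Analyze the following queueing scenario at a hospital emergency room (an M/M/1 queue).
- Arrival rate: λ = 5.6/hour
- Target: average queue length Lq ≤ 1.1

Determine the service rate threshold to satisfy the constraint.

For M/M/1: Lq = λ²/(μ(μ-λ))
Need Lq ≤ 1.1, i.e. μ(μ-λ) ≥ λ²/1.1
μ² - 5.6μ - 31.36/1.1 ≥ 0  →  μ² - 5.6μ - 28.5091 ≥ 0
Quadratic formula (positive root): μ = [λ + √(λ² + 4×28.5091)]/2
Discriminant: 31.36 + 4×28.5091 = 145.3964, √145.3964 = 12.0580
μ ≥ (5.6 + 12.0580)/2 = 8.8290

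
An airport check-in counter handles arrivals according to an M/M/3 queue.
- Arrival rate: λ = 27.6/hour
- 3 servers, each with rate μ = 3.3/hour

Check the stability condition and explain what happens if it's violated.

Stability requires ρ = λ/(cμ) < 1
ρ = 27.6/(3 × 3.3) = 27.6/9.90 = 2.7879
Since 2.7879 ≥ 1, the system is UNSTABLE.
Need c > λ/μ = 27.6/3.3 = 8.36.
Minimum servers needed: c = 9.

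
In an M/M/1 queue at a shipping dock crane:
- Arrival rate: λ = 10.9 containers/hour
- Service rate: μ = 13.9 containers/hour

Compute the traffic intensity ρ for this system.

Server utilization: ρ = λ/μ
ρ = 10.9/13.9 = 0.7842
The server is busy 78.42% of the time.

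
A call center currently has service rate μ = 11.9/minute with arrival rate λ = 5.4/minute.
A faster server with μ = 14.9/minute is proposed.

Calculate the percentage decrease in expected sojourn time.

System 1: ρ₁ = 5.4/11.9 = 0.4538, W₁ = 1/(11.9-5.4) = 0.15385
System 2: ρ₂ = 5.4/14.9 = 0.3624, W₂ = 1/(14.9-5.4) = 0.10526
Improvement: (W₁-W₂)/W₁ = (0.15385-0.10526)/0.15385 = 31.58%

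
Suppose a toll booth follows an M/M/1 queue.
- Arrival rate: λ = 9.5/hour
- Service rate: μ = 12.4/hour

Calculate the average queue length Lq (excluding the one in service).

ρ = λ/μ = 9.5/12.4 = 0.7661
For M/M/1: Lq = λ²/(μ(μ-λ))
Lq = 90.25/(12.4 × 2.90)
Lq = 2.5097 vehicles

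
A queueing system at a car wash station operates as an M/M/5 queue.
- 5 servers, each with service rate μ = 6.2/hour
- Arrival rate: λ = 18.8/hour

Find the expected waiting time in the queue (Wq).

Traffic intensity: ρ = λ/(cμ) = 18.8/(5×6.2) = 0.6065
Since ρ = 0.6065 < 1, system is stable.
Offered load a = λ/μ = cρ = 18.8/6.2 = 3.0323
P₀ = [ Σₙ₌₀^4 aⁿ/n! + a^5/(5!(1-ρ)) ]⁻¹
Σ = a^0/0! + a^1/1! + a^2/2! + a^3/3! + a^4/4! = 1.0000 + 3.0323 + 4.5973 + 4.6467 + 3.5225 = 16.7988
a^5/(5!(1-ρ)) = 256.3485/(120 × 0.39355) = 5.4281
P₀ = 1/(16.7988 + 5.4281) = 0.04499
Lq = P₀·a^5·ρ / (5!(1-ρ)²) = 0.04499 × 256.3485 × 0.6065 / (120 × 0.1549) = 0.3763
Wq = Lq/λ = 0.3763/18.8 = 0.02002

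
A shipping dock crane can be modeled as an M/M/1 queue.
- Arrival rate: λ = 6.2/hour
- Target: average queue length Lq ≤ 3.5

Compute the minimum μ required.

For M/M/1: Lq = λ²/(μ(μ-λ))
Need Lq ≤ 3.5, i.e. μ(μ-λ) ≥ λ²/3.5
μ² - 6.2μ - 38.44/3.5 ≥ 0  →  μ² - 6.2μ - 10.98286 ≥ 0
Quadratic formula (positive root): μ = [λ + √(λ² + 4×10.98286)]/2
Discriminant: 38.44 + 4×10.98286 = 82.3714, √82.3714 = 9.07587
μ ≥ (6.2 + 9.07587)/2 = 7.6379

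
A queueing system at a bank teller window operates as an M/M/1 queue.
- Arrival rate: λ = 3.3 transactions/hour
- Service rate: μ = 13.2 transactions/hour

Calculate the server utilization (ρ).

Server utilization: ρ = λ/μ
ρ = 3.3/13.2 = 0.2500
The server is busy 25.00% of the time.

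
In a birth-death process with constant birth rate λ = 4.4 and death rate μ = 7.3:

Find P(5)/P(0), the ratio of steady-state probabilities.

For constant rates: P(n)/P(0) = (λ/μ)^n
P(5)/P(0) = (4.4/7.3)^5 = 0.60274^5 = 0.07955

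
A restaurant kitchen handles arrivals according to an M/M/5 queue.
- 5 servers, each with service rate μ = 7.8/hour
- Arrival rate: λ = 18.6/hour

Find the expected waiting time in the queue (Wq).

Traffic intensity: ρ = λ/(cμ) = 18.6/(5×7.8) = 0.4769
Since ρ = 0.4769 < 1, system is stable.
Offered load a = λ/μ = cρ = 18.6/7.8 = 2.3846
P₀ = [ Σₙ₌₀^4 aⁿ/n! + a^5/(5!(1-ρ)) ]⁻¹
Σ = a^0/0! + a^1/1! + a^2/2! + a^3/3! + a^4/4! = 1.0000 + 2.3846 + 2.8432 + 2.2600 + 1.3473 = 9.8351
a^5/(5!(1-ρ)) = 77.1066/(120 × 0.5231) = 1.2284
P₀ = 1/(9.8351 + 1.2284) = 0.09039
Lq = P₀·a^5·ρ / (5!(1-ρ)²) = 0.09039 × 77.1066 × 0.4769 / (120 × 0.2736) = 0.1012
Wq = Lq/λ = 0.10124/18.6 = 0.005443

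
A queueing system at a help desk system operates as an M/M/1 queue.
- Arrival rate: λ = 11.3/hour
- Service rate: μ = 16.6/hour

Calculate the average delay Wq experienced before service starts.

First, compute utilization: ρ = λ/μ = 11.3/16.6 = 0.6807
For M/M/1: Wq = λ/(μ(μ-λ))
Wq = 11.3/(16.6 × (16.6-11.3))
Wq = 11.3/(16.6 × 5.30)
Wq = 0.1284 hours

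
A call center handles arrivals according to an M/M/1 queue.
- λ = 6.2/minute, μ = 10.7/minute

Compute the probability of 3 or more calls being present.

ρ = λ/μ = 6.2/10.7 = 0.5794
P(N ≥ n) = ρⁿ
P(N ≥ 3) = 0.5794^3
P(N ≥ 3) = 0.1945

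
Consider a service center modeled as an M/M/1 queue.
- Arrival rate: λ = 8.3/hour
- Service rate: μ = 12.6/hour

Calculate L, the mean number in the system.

ρ = λ/μ = 8.3/12.6 = 0.6587
For M/M/1: L = λ/(μ-λ)
L = 8.3/(12.6-8.3) = 8.3/4.30
L = 1.9302 customers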